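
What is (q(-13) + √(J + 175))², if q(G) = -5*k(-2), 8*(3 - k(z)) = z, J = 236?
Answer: 10801/16 - 65*√411/2 ≈ 16.186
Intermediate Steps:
k(z) = 3 - z/8
q(G) = -65/4 (q(G) = -5*(3 - ⅛*(-2)) = -5*(3 + ¼) = -5*13/4 = -65/4)
(q(-13) + √(J + 175))² = (-65/4 + √(236 + 175))² = (-65/4 + √411)²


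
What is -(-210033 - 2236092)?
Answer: 2446125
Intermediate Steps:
-(-210033 - 2236092) = -1*(-2446125) = 2446125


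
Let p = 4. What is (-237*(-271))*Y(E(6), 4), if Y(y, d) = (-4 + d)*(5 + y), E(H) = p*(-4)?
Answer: 0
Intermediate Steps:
E(H) = -16 (E(H) = 4*(-4) = -16)
(-237*(-271))*Y(E(6), 4) = (-237*(-271))*(-20 - 4*(-16) + 5*4 + 4*(-16)) = 64227*(-20 + 64 + 20 - 64) = 64227*0 = 0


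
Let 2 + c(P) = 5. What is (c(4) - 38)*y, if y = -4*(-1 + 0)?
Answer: -140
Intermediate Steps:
y = 4 (y = -4*(-1) = 4)
c(P) = 3 (c(P) = -2 + 5 = 3)
(c(4) - 38)*y = (3 - 38)*4 = -35*4 = -140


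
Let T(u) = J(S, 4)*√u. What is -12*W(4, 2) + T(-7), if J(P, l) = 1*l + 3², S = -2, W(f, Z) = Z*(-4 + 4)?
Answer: 13*I*√7 ≈ 34.395*I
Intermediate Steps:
W(f, Z) = 0 (W(f, Z) = Z*0 = 0)
J(P, l) = 9 + l (J(P, l) = l + 9 = 9 + l)
T(u) = 13*√u (T(u) = (9 + 4)*√u = 13*√u)
-12*W(4, 2) + T(-7) = -12*0 + 13*√(-7) = 0 + 13*(I*√7) = 0 + 13*I*√7 = 13*I*√7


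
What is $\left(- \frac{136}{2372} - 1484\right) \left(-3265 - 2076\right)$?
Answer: $\frac{4700325686}{593} \approx 7.9264 \cdot 10^{6}$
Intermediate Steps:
$\left(- \frac{136}{2372} - 1484\right) \left(-3265 - 2076\right) = \left(\left(-136\right) \frac{1}{2372} - 1484\right) \left(-5341\right) = \left(- \frac{34}{593} - 1484\right) \left(-5341\right) = \left(- \frac{880046}{593}\right) \left(-5341\right) = \frac{4700325686}{593}$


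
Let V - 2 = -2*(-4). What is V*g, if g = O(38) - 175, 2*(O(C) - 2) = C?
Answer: -1540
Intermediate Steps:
O(C) = 2 + C/2
V = 10 (V = 2 - 2*(-4) = 2 + 8 = 10)
g = -154 (g = (2 + (½)*38) - 175 = (2 + 19) - 175 = 21 - 175 = -154)
V*g = 10*(-154) = -1540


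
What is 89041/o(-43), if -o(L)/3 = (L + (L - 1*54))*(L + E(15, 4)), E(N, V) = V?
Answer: -89041/16380 ≈ -5.4360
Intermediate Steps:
o(L) = -3*(-54 + 2*L)*(4 + L) (o(L) = -3*(L + (L - 1*54))*(L + 4) = -3*(L + (L - 54))*(4 + L) = -3*(L + (-54 + L))*(4 + L) = -3*(-54 + 2*L)*(4 + L))
89041/o(-43) = 89041/(648 - 6*(-43)² + 138*(-43)) = 89041/(648 - 6*1849 - 5934) = 89041/(648 - 11094 - 5934) = 89041/(-16380) = 89041*(-1/16380) = -89041/16380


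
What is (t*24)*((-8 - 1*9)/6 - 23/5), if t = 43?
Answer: -38356/5 ≈ -7671.2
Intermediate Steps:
(t*24)*((-8 - 1*9)/6 - 23/5) = (43*24)*((-8 - 1*9)/6 - 23/5) = 1032*((-8 - 9)*(⅙) - 23*⅕) = 1032*(-17*⅙ - 23/5) = 1032*(-17/6 - 23/5) = 1032*(-223/30) = -38356/5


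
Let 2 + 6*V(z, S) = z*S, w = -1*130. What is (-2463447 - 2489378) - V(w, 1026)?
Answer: -14791784/3 ≈ -4.9306e+6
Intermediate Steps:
w = -130
V(z, S) = -1/3 + S*z/6 (V(z, S) = -1/3 + (z*S)/6 = -1/3 + (S*z)/6 = -1/3 + S*z/6)
(-2463447 - 2489378) - V(w, 1026) = (-2463447 - 2489378) - (-1/3 + (1/6)*1026*(-130)) = -4952825 - (-1/3 - 22230) = -4952825 - 1*(-66691/3) = -4952825 + 66691/3 = -14791784/3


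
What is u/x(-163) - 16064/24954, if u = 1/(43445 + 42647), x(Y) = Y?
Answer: -112713036349/175089691092 ≈ -0.64374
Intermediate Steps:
u = 1/86092 ≈ 1.1615e-5
u/x(-163) - 16064/24954 = (1/86092)/(-163) - 16064/24954 = (1/86092)*(-1/163) - 16064*1/24954 = -1/14032996 - 8032/12477 = -112713036349/175089691092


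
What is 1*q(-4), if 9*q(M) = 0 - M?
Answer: 4/9 ≈ 0.44444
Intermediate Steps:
q(M) = -M/9 (q(M) = (0 - M)/9 = (-M)/9 = -M/9)
1*q(-4) = 1*(-1/9*(-4)) = 1*(4/9) = 4/9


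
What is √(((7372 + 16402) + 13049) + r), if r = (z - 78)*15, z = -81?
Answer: √34438 ≈ 185.57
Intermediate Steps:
r = -2385 (r = (-81 - 78)*15 = -159*15 = -2385)
√(((7372 + 16402) + 13049) + r) = √(((7372 + 16402) + 13049) - 2385) = √((23774 + 13049) - 2385) = √(36823 - 2385) = √34438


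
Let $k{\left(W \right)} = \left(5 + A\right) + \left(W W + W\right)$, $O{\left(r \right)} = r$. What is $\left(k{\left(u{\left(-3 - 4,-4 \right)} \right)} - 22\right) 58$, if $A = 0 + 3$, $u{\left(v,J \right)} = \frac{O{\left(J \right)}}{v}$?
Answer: $- \frac{37236}{49} \approx -759.92$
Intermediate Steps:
$u{\left(v,J \right)} = \frac{J}{v}$
$A = 3$
$k{\left(W \right)} = 8 + W + W^{2}$ ($k{\left(W \right)} = \left(5 + 3\right) + \left(W W + W\right) = 8 + \left(W^{2} + W\right) = 8 + \left(W + W^{2}\right) = 8 + W + W^{2}$)
$\left(k{\left(u{\left(-3 - 4,-4 \right)} \right)} - 22\right) 58 = \left(\left(8 - \frac{4}{-3 - 4} + \left(- \frac{4}{-3 - 4}\right)^{2}\right) - 22\right) 58 = \left(\left(8 - \frac{4}{-7} + \left(- \frac{4}{-7}\right)^{2}\right) - 22\right) 58 = \left(\left(8 - - \frac{4}{7} + \left(\left(-4\right) \left(- \frac{1}{7}\right)\right)^{2}\right) - 22\right) 58 = \left(\left(8 + \frac{4}{7} + \left(\frac{4}{7}\right)^{2}\right) - 22\right) 58 = \left(\left(8 + \frac{4}{7} + \frac{16}{49}\right) - 22\right) 58 = \left(\frac{436}{49} - 22\right) 58 = \left(- \frac{642}{49}\right) 58 = - \frac{37236}{49}$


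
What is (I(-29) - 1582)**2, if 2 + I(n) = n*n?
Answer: 552049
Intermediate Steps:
I(n) = -2 + n**2 (I(n) = -2 + n*n = -2 + n**2)
(I(-29) - 1582)**2 = ((-2 + (-29)**2) - 1582)**2 = ((-2 + 841) - 1582)**2 = (839 - 1582)**2 = (-743)**2 = 552049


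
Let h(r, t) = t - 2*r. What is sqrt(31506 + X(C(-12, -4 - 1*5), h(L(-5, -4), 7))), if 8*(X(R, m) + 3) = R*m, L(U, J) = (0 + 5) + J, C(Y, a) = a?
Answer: 13*sqrt(2982)/4 ≈ 177.48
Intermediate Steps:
L(U, J) = 5 + J
X(R, m) = -3 + R*m/8 (X(R, m) = -3 + (R*m)/8 = -3 + R*m/8)
sqrt(31506 + X(C(-12, -4 - 1*5), h(L(-5, -4), 7))) = sqrt(31506 + (-3 + (-4 - 1*5)*(7 - 2*(5 - 4))/8)) = sqrt(31506 + (-3 + (-4 - 5)*(7 - 2*1)/8)) = sqrt(31506 + (-3 + (1/8)*(-9)*(7 - 2))) = sqrt(31506 + (-3 + (1/8)*(-9)*5)) = sqrt(31506 + (-3 - 45/8)) = sqrt(31506 - 69/8) = sqrt(251979/8) = 13*sqrt(2982)/4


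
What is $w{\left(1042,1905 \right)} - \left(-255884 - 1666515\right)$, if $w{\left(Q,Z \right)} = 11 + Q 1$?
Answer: $1923452$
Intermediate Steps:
$w{\left(Q,Z \right)} = 11 + Q$
$w{\left(1042,1905 \right)} - \left(-255884 - 1666515\right) = \left(11 + 1042\right) - \left(-255884 - 1666515\right) = 1053 - \left(-255884 - 1666515\right) = 1053 - -1922399 = 1053 + 1922399 = 1923452$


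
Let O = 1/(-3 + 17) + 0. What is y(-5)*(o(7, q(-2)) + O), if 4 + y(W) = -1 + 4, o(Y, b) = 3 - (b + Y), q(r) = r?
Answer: 27/14 ≈ 1.9286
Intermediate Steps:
o(Y, b) = 3 - Y - b (o(Y, b) = 3 - (Y + b) = 3 + (-Y - b) = 3 - Y - b)
y(W) = -1 (y(W) = -4 + (-1 + 4) = -4 + 3 = -1)
O = 1/14 (O = 1/14 + 0 = 1/14 ≈ 0.071429)
y(-5)*(o(7, q(-2)) + O) = -((3 - 1*7 - 1*(-2)) + 1/14) = -((3 - 7 + 2) + 1/14) = -(-2 + 1/14) = -1*(-27/14) = 27/14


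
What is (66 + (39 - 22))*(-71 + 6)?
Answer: -5395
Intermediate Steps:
(66 + (39 - 22))*(-71 + 6) = (66 + 17)*(-65) = 83*(-65) = -5395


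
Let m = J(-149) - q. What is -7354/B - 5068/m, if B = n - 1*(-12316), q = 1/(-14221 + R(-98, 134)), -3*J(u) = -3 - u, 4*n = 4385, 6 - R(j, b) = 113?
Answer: 3875173165576/37409179455 ≈ 103.59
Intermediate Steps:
R(j, b) = -107 (R(j, b) = 6 - 1*113 = 6 - 113 = -107)
n = 4385/4 (n = (1/4)*4385 = 4385/4 ≈ 1096.3)
J(u) = 1 + u/3 (J(u) = -(-3 - u)/3 = 1 + u/3)
q = -1/14328 (q = 1/(-14221 - 107) = 1/(-14328) = -1/14328 ≈ -6.9793e-5)
m = -697295/14328 (m = (1 + (1/3)*(-149)) - 1*(-1/14328) = (1 - 149/3) + 1/14328 = -146/3 + 1/14328 = -697295/14328 ≈ -48.667)
B = 53649/4 (B = 4385/4 - 1*(-12316) = 4385/4 + 12316 = 53649/4 ≈ 13412.)
-7354/B - 5068/m = -7354/53649/4 - 5068/(-697295/14328) = -7354*4/53649 - 5068*(-14328/697295) = -29416/53649 + 72614304/697295 = 3875173165576/37409179455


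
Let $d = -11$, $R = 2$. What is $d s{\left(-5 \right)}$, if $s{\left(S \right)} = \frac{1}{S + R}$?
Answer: $\frac{11}{3} \approx 3.6667$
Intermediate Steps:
$s{\left(S \right)} = \frac{1}{2 + S}$ ($s{\left(S \right)} = \frac{1}{S + 2} = \frac{1}{2 + S}$)
$d s{\left(-5 \right)} = - \frac{11}{2 - 5} = - \frac{11}{-3} = \left(-11\right) \left(- \frac{1}{3}\right) = \frac{11}{3}$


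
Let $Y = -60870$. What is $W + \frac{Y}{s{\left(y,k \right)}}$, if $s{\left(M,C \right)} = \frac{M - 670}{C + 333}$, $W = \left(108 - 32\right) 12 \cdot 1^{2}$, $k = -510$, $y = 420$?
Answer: $- \frac{1054599}{25} \approx -42184.0$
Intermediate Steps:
$W = 912$ ($W = 76 \cdot 12 \cdot 1 = 76 \cdot 12 = 912$)
$s{\left(M,C \right)} = \frac{-670 + M}{333 + C}$
$W + \frac{Y}{s{\left(y,k \right)}} = 912 - \frac{60870}{\frac{1}{333 - 510} \left(-670 + 420\right)} = 912 - \frac{60870}{\frac{1}{-177} \left(-250\right)} = 912 - \frac{60870}{\left(- \frac{1}{177}\right) \left(-250\right)} = 912 - \frac{60870}{\frac{250}{177}} = 912 - \frac{1077399}{25} = - \frac{1054599}{25}$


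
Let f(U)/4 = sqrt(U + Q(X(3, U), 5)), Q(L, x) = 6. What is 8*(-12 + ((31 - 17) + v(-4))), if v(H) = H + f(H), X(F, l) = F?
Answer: -16 + 32*sqrt(2) ≈ 29.255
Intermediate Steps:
f(U) = 4*sqrt(6 + U) (f(U) = 4*sqrt(U + 6) = 4*sqrt(6 + U))
v(H) = H + 4*sqrt(6 + H)
8*(-12 + ((31 - 17) + v(-4))) = 8*(-12 + ((31 - 17) + (-4 + 4*sqrt(6 - 4)))) = 8*(-12 + (14 + (-4 + 4*sqrt(2)))) = 8*(-12 + (10 + 4*sqrt(2))) = 8*(-2 + 4*sqrt(2)) = -16 + 32*sqrt(2)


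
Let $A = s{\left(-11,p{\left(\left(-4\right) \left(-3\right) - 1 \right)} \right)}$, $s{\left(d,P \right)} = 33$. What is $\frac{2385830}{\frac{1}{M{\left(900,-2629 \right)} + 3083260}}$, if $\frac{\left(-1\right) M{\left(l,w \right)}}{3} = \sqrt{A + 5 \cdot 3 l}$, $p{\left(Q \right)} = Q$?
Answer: $7356134205800 - 7157490 \sqrt{13533} \approx 7.3553 \cdot 10^{12}$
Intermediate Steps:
$A = 33$
$M{\left(l,w \right)} = - 3 \sqrt{33 + 15 l}$ ($M{\left(l,w \right)} = - 3 \sqrt{33 + 5 \cdot 3 l} = - 3 \sqrt{33 + 15 l}$)
$\frac{2385830}{\frac{1}{M{\left(900,-2629 \right)} + 3083260}} = \frac{2385830}{\frac{1}{- 3 \sqrt{33 + 15 \cdot 900} + 3083260}} = \frac{2385830}{\frac{1}{- 3 \sqrt{33 + 13500} + 3083260}} = \frac{2385830}{\frac{1}{- 3 \sqrt{13533} + 3083260}} = \frac{2385830}{\frac{1}{3083260 - 3 \sqrt{13533}}} = 2385830 \left(3083260 - 3 \sqrt{13533}\right) = 7356134205800 - 7157490 \sqrt{13533}$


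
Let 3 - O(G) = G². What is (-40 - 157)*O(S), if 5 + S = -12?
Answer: 56342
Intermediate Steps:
S = -17 (S = -5 - 12 = -17)
O(G) = 3 - G²
(-40 - 157)*O(S) = (-40 - 157)*(3 - 1*(-17)²) = -197*(3 - 1*289) = -197*(3 - 289) = -197*(-286) = 56342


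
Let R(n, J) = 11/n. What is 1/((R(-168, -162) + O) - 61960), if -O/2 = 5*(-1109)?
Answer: -168/8546171 ≈ -1.9658e-5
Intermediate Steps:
O = 11090 (O = -10*(-1109) = -2*(-5545) = 11090)
1/((R(-168, -162) + O) - 61960) = 1/((11/(-168) + 11090) - 61960) = 1/((11*(-1/168) + 11090) - 61960) = 1/((-11/168 + 11090) - 61960) = 1/(1863109/168 - 61960) = 1/(-8546171/168) = -168/8546171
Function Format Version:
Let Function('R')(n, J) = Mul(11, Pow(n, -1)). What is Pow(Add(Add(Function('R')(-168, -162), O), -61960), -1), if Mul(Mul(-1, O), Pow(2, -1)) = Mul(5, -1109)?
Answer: Rational(-168, 8546171) ≈ -1.9658e-5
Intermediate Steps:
O = 11090 (O = Mul(-2, Mul(5, -1109)) = Mul(-2, -5545) = 11090)
Pow(Add(Add(Function('R')(-168, -162), O), -61960), -1) = Pow(Add(Add(Mul(11, Pow(-168, -1)), 11090), -61960), -1) = Pow(Add(Add(Mul(11, Rational(-1, 168)), 11090), -61960), -1) = Pow(Add(Add(Rational(-11, 168), 11090), -61960), -1) = Pow(Add(Rational(1863109, 168), -61960), -1) = Pow(Rational(-8546171, 168), -1) = Rational(-168, 8546171)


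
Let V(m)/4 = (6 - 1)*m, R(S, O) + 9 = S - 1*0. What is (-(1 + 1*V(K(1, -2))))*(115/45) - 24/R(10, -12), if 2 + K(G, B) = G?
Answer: 221/9 ≈ 24.556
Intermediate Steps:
K(G, B) = -2 + G
R(S, O) = -9 + S (R(S, O) = -9 + (S - 1*0) = -9 + (S + 0) = -9 + S)
V(m) = 20*m (V(m) = 4*((6 - 1)*m) = 4*(5*m) = 20*m)
(-(1 + 1*V(K(1, -2))))*(115/45) - 24/R(10, -12) = (-(1 + 1*(20*(-2 + 1))))*(115/45) - 24/(-9 + 10) = (-(1 + 1*(20*(-1))))*(115*(1/45)) - 24/1 = -(1 + 1*(-20))*(23/9) - 24*1 = -(1 - 20)*(23/9) - 24 = -1*(-19)*(23/9) - 24 = 19*(23/9) - 24 = 437/9 - 24 = 221/9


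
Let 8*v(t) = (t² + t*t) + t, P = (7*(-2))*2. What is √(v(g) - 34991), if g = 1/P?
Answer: 3*I*√12192421/56 ≈ 187.06*I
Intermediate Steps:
P = -28 (P = -14*2 = -28)
g = -1/28 (g = 1/(-28) = -1/28 ≈ -0.035714)
v(t) = t²/4 + t/8 (v(t) = ((t² + t*t) + t)/8 = ((t² + t²) + t)/8 = (2*t² + t)/8 = (t + 2*t²)/8 = t²/4 + t/8)
√(v(g) - 34991) = √((⅛)*(-1/28)*(1 + 2*(-1/28)) - 34991) = √((⅛)*(-1/28)*(1 - 1/14) - 34991) = √((⅛)*(-1/28)*(13/14) - 34991) = √(-13/3136 - 34991) = √(-109731789/3136) = 3*I*√12192421/56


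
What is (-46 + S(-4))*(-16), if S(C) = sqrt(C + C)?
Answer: 736 - 32*I*sqrt(2) ≈ 736.0 - 45.255*I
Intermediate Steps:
S(C) = sqrt(2)*sqrt(C) (S(C) = sqrt(2*C) = sqrt(2)*sqrt(C))
(-46 + S(-4))*(-16) = (-46 + sqrt(2)*sqrt(-4))*(-16) = (-46 + sqrt(2)*(2*I))*(-16) = (-46 + 2*I*sqrt(2))*(-16) = 736 - 32*I*sqrt(2)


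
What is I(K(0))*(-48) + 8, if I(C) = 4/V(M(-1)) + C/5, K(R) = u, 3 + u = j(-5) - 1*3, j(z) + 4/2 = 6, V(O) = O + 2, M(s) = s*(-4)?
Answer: -24/5 ≈ -4.8000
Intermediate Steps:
M(s) = -4*s
V(O) = 2 + O
j(z) = 4 (j(z) = -2 + 6 = 4)
u = -2 (u = -3 + (4 - 1*3) = -3 + (4 - 3) = -3 + 1 = -2)
K(R) = -2
I(C) = ⅔ + C/5 (I(C) = 4/(2 - 4*(-1)) + C/5 = 4/(2 + 4) + C*(⅕) = 4/6 + C/5 = 4*(⅙) + C/5 = ⅔ + C/5)
I(K(0))*(-48) + 8 = (⅔ + (⅕)*(-2))*(-48) + 8 = (⅔ - ⅖)*(-48) + 8 = (4/15)*(-48) + 8 = -64/5 + 8 = -24/5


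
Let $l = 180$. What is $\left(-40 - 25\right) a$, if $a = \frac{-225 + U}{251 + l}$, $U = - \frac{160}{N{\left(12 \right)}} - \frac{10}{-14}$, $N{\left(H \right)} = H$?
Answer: $\frac{324350}{9051} \approx 35.836$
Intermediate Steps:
$U = - \frac{265}{21}$ ($U = - \frac{160}{12} - \frac{10}{-14} = \left(-160\right) \frac{1}{12} - - \frac{5}{7} = - \frac{40}{3} + \frac{5}{7} = - \frac{265}{21} \approx -12.619$)
$a = - \frac{4990}{9051}$ ($a = \frac{-225 - \frac{265}{21}}{251 + 180} = - \frac{4990}{21 \cdot 431} = \left(- \frac{4990}{21}\right) \frac{1}{431} = - \frac{4990}{9051} \approx -0.55132$)
$\left(-40 - 25\right) a = \left(-40 - 25\right) \left(- \frac{4990}{9051}\right) = \left(-65\right) \left(- \frac{4990}{9051}\right) = \frac{324350}{9051}$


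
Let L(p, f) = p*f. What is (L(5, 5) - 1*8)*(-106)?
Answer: -1802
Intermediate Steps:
L(p, f) = f*p
(L(5, 5) - 1*8)*(-106) = (5*5 - 1*8)*(-106) = (25 - 8)*(-106) = 17*(-106) = -1802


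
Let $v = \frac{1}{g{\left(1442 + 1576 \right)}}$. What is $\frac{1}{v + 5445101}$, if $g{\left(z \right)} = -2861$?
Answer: $\frac{2861}{15578433960} \approx 1.8365 \cdot 10^{-7}$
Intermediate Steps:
$v = - \frac{1}{2861}$ ($v = \frac{1}{-2861} = - \frac{1}{2861} \approx -0.00034953$)
$\frac{1}{v + 5445101} = \frac{1}{- \frac{1}{2861} + 5445101} = \frac{1}{\frac{15578433960}{2861}} = \frac{2861}{15578433960}$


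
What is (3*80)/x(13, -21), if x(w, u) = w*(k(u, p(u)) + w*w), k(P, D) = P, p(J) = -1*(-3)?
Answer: 60/481 ≈ 0.12474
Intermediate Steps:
p(J) = 3
x(w, u) = w*(u + w**2) (x(w, u) = w*(u + w*w) = w*(u + w**2))
(3*80)/x(13, -21) = (3*80)/((13*(-21 + 13**2))) = 240/((13*(-21 + 169))) = 240/((13*148)) = 240/1924 = 240*(1/1924) = 60/481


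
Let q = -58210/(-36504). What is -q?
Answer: -29105/18252 ≈ -1.5946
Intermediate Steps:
q = 29105/18252 (q = -58210*(-1/36504) = 29105/18252 ≈ 1.5946)
-q = -1*29105/18252 = -29105/18252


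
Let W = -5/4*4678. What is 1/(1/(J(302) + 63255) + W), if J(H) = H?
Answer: -127114/743299113 ≈ -0.00017101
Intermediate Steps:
W = -11695/2 (W = -5*1/4*4678 = -5/4*4678 = -11695/2 ≈ -5847.5)
1/(1/(J(302) + 63255) + W) = 1/(1/(302 + 63255) - 11695/2) = 1/(1/63557 - 11695/2) = 1/(-743299113/127114) = -127114/743299113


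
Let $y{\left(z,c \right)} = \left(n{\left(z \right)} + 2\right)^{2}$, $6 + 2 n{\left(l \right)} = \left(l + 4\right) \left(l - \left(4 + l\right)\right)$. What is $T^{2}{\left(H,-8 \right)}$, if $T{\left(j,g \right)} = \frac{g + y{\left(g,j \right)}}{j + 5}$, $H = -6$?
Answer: $1681$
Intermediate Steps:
$n{\left(l \right)} = -11 - 2 l$ ($n{\left(l \right)} = -3 + \frac{\left(l + 4\right) \left(l - \left(4 + l\right)\right)}{2} = -3 + \frac{\left(4 + l\right) \left(-4\right)}{2} = -3 + \frac{-16 - 4 l}{2} = -3 - \left(8 + 2 l\right) = -11 - 2 l$)
$y{\left(z,c \right)} = \left(-9 - 2 z\right)^{2}$ ($y{\left(z,c \right)} = \left(\left(-11 - 2 z\right) + 2\right)^{2} = \left(-9 - 2 z\right)^{2}$)
$T{\left(j,g \right)} = \frac{g + \left(9 + 2 g\right)^{2}}{5 + j}$ ($T{\left(j,g \right)} = \frac{g + \left(9 + 2 g\right)^{2}}{j + 5} = \frac{g + \left(9 + 2 g\right)^{2}}{5 + j}$)
$T^{2}{\left(H,-8 \right)} = \left(\frac{-8 + \left(9 + 2 \left(-8\right)\right)^{2}}{5 - 6}\right)^{2} = \left(\frac{-8 + \left(9 - 16\right)^{2}}{-1}\right)^{2} = \left(- (-8 + \left(-7\right)^{2})\right)^{2} = \left(- (-8 + 49)\right)^{2} = \left(\left(-1\right) 41\right)^{2} = \left(-41\right)^{2} = 1681$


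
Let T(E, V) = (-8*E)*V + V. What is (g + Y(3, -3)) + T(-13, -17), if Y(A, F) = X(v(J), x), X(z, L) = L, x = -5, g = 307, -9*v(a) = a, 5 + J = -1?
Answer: -1483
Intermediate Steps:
J = -6 (J = -5 - 1 = -6)
v(a) = -a/9
Y(A, F) = -5
T(E, V) = V - 8*E*V (T(E, V) = -8*E*V + V = V - 8*E*V)
(g + Y(3, -3)) + T(-13, -17) = (307 - 5) - 17*(1 - 8*(-13)) = 302 - 17*(1 + 104) = 302 - 17*105 = 302 - 1785 = -1483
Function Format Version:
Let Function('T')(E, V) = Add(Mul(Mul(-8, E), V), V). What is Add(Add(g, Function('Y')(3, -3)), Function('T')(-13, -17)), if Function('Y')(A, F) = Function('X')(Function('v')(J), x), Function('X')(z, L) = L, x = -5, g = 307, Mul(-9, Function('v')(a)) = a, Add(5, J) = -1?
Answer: -1483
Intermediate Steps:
J = -6 (J = Add(-5, -1) = -6)
Function('v')(a) = Mul(Rational(-1, 9), a)
Function('Y')(A, F) = -5
Function('T')(E, V) = Add(V, Mul(-8, E, V)) (Function('T')(E, V) = Add(Mul(-8, E, V), V) = Add(V, Mul(-8, E, V)))
Add(Add(g, Function('Y')(3, -3)), Function('T')(-13, -17)) = Add(Add(307, -5), Mul(-17, Add(1, Mul(-8, -13)))) = Add(302, Mul(-17, Add(1, 104))) = Add(302, Mul(-17, 105)) = Add(302, -1785) = -1483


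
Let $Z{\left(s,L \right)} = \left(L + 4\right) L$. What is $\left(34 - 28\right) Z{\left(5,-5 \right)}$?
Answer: $30$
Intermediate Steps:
$Z{\left(s,L \right)} = L \left(4 + L\right)$ ($Z{\left(s,L \right)} = \left(4 + L\right) L = L \left(4 + L\right)$)
$\left(34 - 28\right) Z{\left(5,-5 \right)} = \left(34 - 28\right) \left(- 5 \left(4 - 5\right)\right) = \left(34 - 28\right) \left(\left(-5\right) \left(-1\right)\right) = 6 \cdot 5 = 30$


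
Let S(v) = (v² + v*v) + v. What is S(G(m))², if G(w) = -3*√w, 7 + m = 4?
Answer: 2889 + 324*I*√3 ≈ 2889.0 + 561.18*I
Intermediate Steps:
m = -3 (m = -7 + 4 = -3)
S(v) = v + 2*v² (S(v) = (v² + v²) + v = 2*v² + v = v + 2*v²)
S(G(m))² = ((-3*I*√3)*(1 + 2*(-3*I*√3)))² = ((-3*I*√3)*(1 - 6*I*√3))² = (-3*I*√3*(1 - 6*I*√3))² = -27*(1 - 6*I*√3)²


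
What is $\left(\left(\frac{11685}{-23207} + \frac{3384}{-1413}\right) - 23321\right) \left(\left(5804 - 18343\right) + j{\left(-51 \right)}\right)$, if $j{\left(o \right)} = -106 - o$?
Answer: $\frac{1070245683402264}{3643499} \approx 2.9374 \cdot 10^{8}$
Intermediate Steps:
$\left(\left(\frac{11685}{-23207} + \frac{3384}{-1413}\right) - 23321\right) \left(\left(5804 - 18343\right) + j{\left(-51 \right)}\right) = \left(\left(\frac{11685}{-23207} + \frac{3384}{-1413}\right) - 23321\right) \left(\left(5804 - 18343\right) - 55\right) = \left(\left(11685 \left(- \frac{1}{23207}\right) + 3384 \left(- \frac{1}{1413}\right)\right) - 23321\right) \left(\left(5804 - 18343\right) + \left(-106 + 51\right)\right) = \left(\left(- \frac{11685}{23207} - \frac{376}{157}\right) - 23321\right) \left(-12539 - 55\right) = \left(- \frac{10560377}{3643499} - 23321\right) \left(-12594\right) = \left(- \frac{84980600556}{3643499}\right) \left(-12594\right) = \frac{1070245683402264}{3643499}$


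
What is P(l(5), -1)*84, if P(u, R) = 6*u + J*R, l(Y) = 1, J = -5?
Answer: 924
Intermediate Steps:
P(u, R) = -5*R + 6*u (P(u, R) = 6*u - 5*R = -5*R + 6*u)
P(l(5), -1)*84 = (-5*(-1) + 6*1)*84 = (5 + 6)*84 = 11*84 = 924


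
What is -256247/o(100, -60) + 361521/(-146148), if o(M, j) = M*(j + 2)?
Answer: 2946097063/70638200 ≈ 41.707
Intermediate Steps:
o(M, j) = M*(2 + j)
-256247/o(100, -60) + 361521/(-146148) = -256247*1/(100*(2 - 60)) + 361521/(-146148) = -256247/(100*(-58)) + 361521*(-1/146148) = -256247/(-5800) - 120507/48716 = -256247*(-1/5800) - 120507/48716 = 256247/5800 - 120507/48716 = 2946097063/70638200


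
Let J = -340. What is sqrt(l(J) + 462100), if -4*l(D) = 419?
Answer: sqrt(1847981)/2 ≈ 679.70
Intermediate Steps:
l(D) = -419/4 (l(D) = -1/4*419 = -419/4)
sqrt(l(J) + 462100) = sqrt(-419/4 + 462100) = sqrt(1847981/4) = sqrt(1847981)/2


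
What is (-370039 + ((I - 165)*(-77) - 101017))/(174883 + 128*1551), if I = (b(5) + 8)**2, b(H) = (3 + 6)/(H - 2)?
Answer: -467668/373411 ≈ -1.2524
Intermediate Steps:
b(H) = 9/(-2 + H)
I = 121 (I = (9/(-2 + 5) + 8)**2 = (9/3 + 8)**2 = (9*(1/3) + 8)**2 = (3 + 8)**2 = 11**2 = 121)
(-370039 + ((I - 165)*(-77) - 101017))/(174883 + 128*1551) = (-370039 + ((121 - 165)*(-77) - 101017))/(174883 + 128*1551) = (-370039 + (-44*(-77) - 101017))/(174883 + 198528) = (-370039 + (3388 - 101017))/373411 = (-370039 - 97629)*(1/373411) = -467668*1/373411 = -467668/373411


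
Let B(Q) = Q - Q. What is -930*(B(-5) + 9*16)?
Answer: -133920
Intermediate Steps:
B(Q) = 0
-930*(B(-5) + 9*16) = -930*(0 + 9*16) = -930*(0 + 144) = -930*144 = -133920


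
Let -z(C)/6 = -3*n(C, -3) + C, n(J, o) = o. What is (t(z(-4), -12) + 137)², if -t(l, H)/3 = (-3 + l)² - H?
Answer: 10023556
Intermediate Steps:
z(C) = -54 - 6*C (z(C) = -6*(-3*(-3) + C) = -6*(9 + C) = -54 - 6*C)
t(l, H) = -3*(-3 + l)² + 3*H (t(l, H) = -3*((-3 + l)² - H) = -3*(-3 + l)² + 3*H)
(t(z(-4), -12) + 137)² = ((-3*(-3 + (-54 - 6*(-4)))² + 3*(-12)) + 137)² = ((-3*(-3 + (-54 + 24))² - 36) + 137)² = ((-3*(-3 - 30)² - 36) + 137)² = ((-3*(-33)² - 36) + 137)² = ((-3*1089 - 36) + 137)² = ((-3267 - 36) + 137)² = (-3303 + 137)² = (-3166)² = 10023556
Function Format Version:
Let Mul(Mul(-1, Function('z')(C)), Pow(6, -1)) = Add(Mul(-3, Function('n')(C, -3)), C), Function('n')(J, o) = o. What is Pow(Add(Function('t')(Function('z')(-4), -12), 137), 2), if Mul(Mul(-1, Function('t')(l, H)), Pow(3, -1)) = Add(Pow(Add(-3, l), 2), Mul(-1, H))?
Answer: 10023556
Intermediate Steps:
Function('z')(C) = Add(-54, Mul(-6, C)) (Function('z')(C) = Mul(-6, Add(Mul(-3, -3), C)) = Mul(-6, Add(9, C)) = Add(-54, Mul(-6, C)))
Function('t')(l, H) = Add(Mul(-3, Pow(Add(-3, l), 2)), Mul(3, H)) (Function('t')(l, H) = Mul(-3, Add(Pow(Add(-3, l), 2), Mul(-1, H))) = Add(Mul(-3, Pow(Add(-3, l), 2)), Mul(3, H)))
Pow(Add(Function('t')(Function('z')(-4), -12), 137), 2) = Pow(Add(Add(Mul(-3, Pow(Add(-3, Add(-54, Mul(-6, -4))), 2)), Mul(3, -12)), 137), 2) = Pow(Add(Add(Mul(-3, Pow(Add(-3, Add(-54, 24)), 2)), -36), 137), 2) = Pow(Add(Add(Mul(-3, Pow(Add(-3, -30), 2)), -36), 137), 2) = Pow(Add(Add(Mul(-3, Pow(-33, 2)), -36), 137), 2) = Pow(Add(Add(Mul(-3, 1089), -36), 137), 2) = Pow(Add(Add(-3267, -36), 137), 2) = Pow(Add(-3303, 137), 2) = Pow(-3166, 2) = 10023556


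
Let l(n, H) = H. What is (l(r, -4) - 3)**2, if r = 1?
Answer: 49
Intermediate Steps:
(l(r, -4) - 3)**2 = (-4 - 3)**2 = (-7)**2 = 49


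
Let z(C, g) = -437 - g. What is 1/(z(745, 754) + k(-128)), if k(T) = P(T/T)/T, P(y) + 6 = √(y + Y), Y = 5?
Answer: -3252096/3873093893 + 64*√6/11619281679 ≈ -0.00083965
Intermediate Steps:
P(y) = -6 + √(5 + y) (P(y) = -6 + √(y + 5) = -6 + √(5 + y))
k(T) = (-6 + √6)/T (k(T) = (-6 + √(5 + T/T))/T = (-6 + √(5 + 1))/T = (-6 + √6)/T)
1/(z(745, 754) + k(-128)) = 1/((-437 - 1*754) + (-6 + √6)/(-128)) = 1/((-437 - 754) - (-6 + √6)/128) = 1/(-1191 + (3/64 - √6/128)) = 1/(-76221/64 - √6/128)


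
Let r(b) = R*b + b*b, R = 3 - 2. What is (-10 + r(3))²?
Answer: 4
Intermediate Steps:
R = 1
r(b) = b + b² (r(b) = 1*b + b*b = b + b²)
(-10 + r(3))² = (-10 + 3*(1 + 3))² = (-10 + 3*4)² = (-10 + 12)² = 2² = 4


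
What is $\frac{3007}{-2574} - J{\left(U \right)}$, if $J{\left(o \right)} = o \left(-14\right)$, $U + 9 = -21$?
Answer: $- \frac{1084087}{2574} \approx -421.17$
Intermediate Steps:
$U = -30$ ($U = -9 - 21 = -30$)
$J{\left(o \right)} = - 14 o$
$\frac{3007}{-2574} - J{\left(U \right)} = \frac{3007}{-2574} - \left(-14\right) \left(-30\right) = 3007 \left(- \frac{1}{2574}\right) - 420 = - \frac{3007}{2574} - 420 = - \frac{1084087}{2574}$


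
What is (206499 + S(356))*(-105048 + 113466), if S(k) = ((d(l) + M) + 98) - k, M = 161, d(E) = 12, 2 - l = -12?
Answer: 1737593052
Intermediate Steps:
l = 14 (l = 2 - 1*(-12) = 2 + 12 = 14)
S(k) = 271 - k (S(k) = ((12 + 161) + 98) - k = (173 + 98) - k = 271 - k)
(206499 + S(356))*(-105048 + 113466) = (206499 + (271 - 1*356))*(-105048 + 113466) = (206499 + (271 - 356))*8418 = (206499 - 85)*8418 = 206414*8418 = 1737593052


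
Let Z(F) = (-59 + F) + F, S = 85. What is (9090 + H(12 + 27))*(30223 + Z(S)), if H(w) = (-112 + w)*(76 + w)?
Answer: 21082130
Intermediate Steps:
Z(F) = -59 + 2*F
(9090 + H(12 + 27))*(30223 + Z(S)) = (9090 + (-8512 + (12 + 27)² - 36*(12 + 27)))*(30223 + (-59 + 2*85)) = (9090 + (-8512 + 39² - 36*39))*(30223 + (-59 + 170)) = (9090 + (-8512 + 1521 - 1404))*(30223 + 111) = (9090 - 8395)*30334 = 695*30334 = 21082130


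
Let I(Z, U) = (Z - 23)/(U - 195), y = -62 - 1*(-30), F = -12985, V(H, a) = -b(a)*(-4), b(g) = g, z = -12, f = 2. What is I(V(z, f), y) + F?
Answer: -2947580/227 ≈ -12985.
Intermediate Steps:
V(H, a) = 4*a (V(H, a) = -a*(-4) = 4*a)
y = -32 (y = -62 + 30 = -32)
I(Z, U) = (-23 + Z)/(-195 + U)
I(V(z, f), y) + F = (-23 + 4*2)/(-195 - 32) - 12985 = (-23 + 8)/(-227) - 12985 = -1/227*(-15) - 12985 = 15/227 - 12985 = -2947580/227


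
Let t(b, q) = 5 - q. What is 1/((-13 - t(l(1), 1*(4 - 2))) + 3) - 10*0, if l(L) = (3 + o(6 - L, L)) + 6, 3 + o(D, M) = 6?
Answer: -1/13 ≈ -0.076923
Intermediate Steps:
o(D, M) = 3 (o(D, M) = -3 + 6 = 3)
l(L) = 12 (l(L) = (3 + 3) + 6 = 6 + 6 = 12)
1/((-13 - t(l(1), 1*(4 - 2))) + 3) - 10*0 = 1/((-13 - (5 - (4 - 2))) + 3) - 10*0 = 1/((-13 - (5 - 2)) + 3) + 0 = 1/((-13 - 1*3) + 3) + 0 = 1/((-13 - 3) + 3) + 0 = 1/(-16 + 3) + 0 = 1/(-13) + 0 = -1/13 + 0 = -1/13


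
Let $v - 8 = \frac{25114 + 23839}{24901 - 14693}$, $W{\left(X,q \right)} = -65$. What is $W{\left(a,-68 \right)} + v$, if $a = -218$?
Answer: $- \frac{532903}{10208} \approx -52.204$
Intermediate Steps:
$v = \frac{130617}{10208}$ ($v = 8 + \frac{25114 + 23839}{24901 - 14693} = 8 + \frac{48953}{10208} = \frac{130617}{10208} \approx 12.796$)
$W{\left(a,-68 \right)} + v = -65 + \frac{130617}{10208} = - \frac{532903}{10208}$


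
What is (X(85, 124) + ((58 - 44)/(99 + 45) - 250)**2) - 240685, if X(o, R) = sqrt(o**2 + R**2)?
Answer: -923962991/5184 + sqrt(22601) ≈ -1.7808e+5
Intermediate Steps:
X(o, R) = sqrt(R**2 + o**2)
(X(85, 124) + ((58 - 44)/(99 + 45) - 250)**2) - 240685 = (sqrt(124**2 + 85**2) + ((58 - 44)/(99 + 45) - 250)**2) - 240685 = (sqrt(15376 + 7225) + (14/144 - 250)**2) - 240685 = (sqrt(22601) + (14*(1/144) - 250)**2) - 240685 = (sqrt(22601) + (7/72 - 250)**2) - 240685 = (sqrt(22601) + (-17993/72)**2) - 240685 = (sqrt(22601) + 323748049/5184) - 240685 = (323748049/5184 + sqrt(22601)) - 240685 = -923962991/5184 + sqrt(22601)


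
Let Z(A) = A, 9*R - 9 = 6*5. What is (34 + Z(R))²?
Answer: 13225/9 ≈ 1469.4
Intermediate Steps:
R = 13/3 (R = 1 + (6*5)/9 = 1 + (⅑)*30 = 1 + 10/3 = 13/3 ≈ 4.3333)
(34 + Z(R))² = (34 + 13/3)² = (115/3)² = 13225/9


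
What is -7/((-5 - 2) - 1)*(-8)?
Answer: -7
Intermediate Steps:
-7/((-5 - 2) - 1)*(-8) = -7/(-7 - 1)*(-8) = -7/(-8)*(-8) = -7*(-1/8)*(-8) = (7/8)*(-8) = -7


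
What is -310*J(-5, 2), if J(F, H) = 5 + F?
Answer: 0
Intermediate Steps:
-310*J(-5, 2) = -310*(5 - 5) = -310*0 = -1*0 = 0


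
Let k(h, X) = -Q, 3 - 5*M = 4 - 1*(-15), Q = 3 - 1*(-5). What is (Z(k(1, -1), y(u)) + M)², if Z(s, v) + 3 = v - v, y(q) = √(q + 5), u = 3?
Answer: 961/25 ≈ 38.440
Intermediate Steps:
Q = 8 (Q = 3 + 5 = 8)
y(q) = √(5 + q)
M = -16/5 (M = ⅗ - (4 - 1*(-15))/5 = ⅗ - (4 + 15)/5 = ⅗ - ⅕*19 = ⅗ - 19/5 = -16/5 ≈ -3.2000)
k(h, X) = -8 (k(h, X) = -1*8 = -8)
Z(s, v) = -3 (Z(s, v) = -3 + (v - v) = -3 + 0 = -3)
(Z(k(1, -1), y(u)) + M)² = (-3 - 16/5)² = (-31/5)² = 961/25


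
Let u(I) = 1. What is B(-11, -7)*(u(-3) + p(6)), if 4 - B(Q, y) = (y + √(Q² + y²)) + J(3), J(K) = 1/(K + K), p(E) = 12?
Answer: 845/6 - 13*√170 ≈ -28.666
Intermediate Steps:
J(K) = 1/(2*K)
B(Q, y) = 23/6 - y - √(Q² + y²) (B(Q, y) = 4 - ((y + √(Q² + y²)) + (½)/3) = 4 - ((y + √(Q² + y²)) + (½)*(⅓)) = 4 - ((y + √(Q² + y²)) + ⅙) = 4 - (⅙ + y + √(Q² + y²)) = 4 + (-⅙ - y - √(Q² + y²)) = 23/6 - y - √(Q² + y²))
B(-11, -7)*(u(-3) + p(6)) = (23/6 - 1*(-7) - √((-11)² + (-7)²))*(1 + 12) = (23/6 + 7 - √(121 + 49))*13 = (23/6 + 7 - √170)*13 = (65/6 - √170)*13 = 845/6 - 13*√170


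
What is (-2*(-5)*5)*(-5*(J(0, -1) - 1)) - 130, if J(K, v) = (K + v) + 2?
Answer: -130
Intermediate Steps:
J(K, v) = 2 + K + v
(-2*(-5)*5)*(-5*(J(0, -1) - 1)) - 130 = (-2*(-5)*5)*(-5*((2 + 0 - 1) - 1)) - 130 = (10*5)*(-5*(1 - 1)) - 130 = 50*(-5*0) - 130 = 50*0 - 130 = 0 - 130 = -130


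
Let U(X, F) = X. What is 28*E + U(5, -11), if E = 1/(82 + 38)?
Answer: 157/30 ≈ 5.2333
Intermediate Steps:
E = 1/120 ≈ 0.0083333
28*E + U(5, -11) = 28*(1/120) + 5 = 7/30 + 5 = 157/30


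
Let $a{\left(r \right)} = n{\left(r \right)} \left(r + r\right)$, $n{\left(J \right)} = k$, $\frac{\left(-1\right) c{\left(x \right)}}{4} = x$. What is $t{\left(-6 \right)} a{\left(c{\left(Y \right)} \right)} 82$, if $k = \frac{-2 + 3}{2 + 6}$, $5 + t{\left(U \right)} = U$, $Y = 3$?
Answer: $2706$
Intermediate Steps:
$t{\left(U \right)} = -5 + U$
$c{\left(x \right)} = - 4 x$
$k = \frac{1}{8}$ ($k = 1 \cdot \frac{1}{8} = \frac{1}{8} \approx 0.125$)
$n{\left(J \right)} = \frac{1}{8}$
$a{\left(r \right)} = \frac{r}{4}$ ($a{\left(r \right)} = \frac{r + r}{8} = \frac{2 r}{8} = \frac{r}{4}$)
$t{\left(-6 \right)} a{\left(c{\left(Y \right)} \right)} 82 = \left(-5 - 6\right) \frac{\left(-4\right) 3}{4} \cdot 82 = - 11 \cdot \frac{1}{4} \left(-12\right) 82 = \left(-11\right) \left(-3\right) 82 = 33 \cdot 82 = 2706$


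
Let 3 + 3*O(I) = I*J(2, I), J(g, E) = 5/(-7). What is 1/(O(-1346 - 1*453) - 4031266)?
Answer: -3/12092516 ≈ -2.4809e-7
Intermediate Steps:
J(g, E) = -5/7 (J(g, E) = 5*(-1/7) = -5/7)
O(I) = -1 - 5*I/21 (O(I) = -1 + (I*(-5/7))/3 = -1 + (-5*I/7)/3 = -1 - 5*I/21)
1/(O(-1346 - 1*453) - 4031266) = 1/((-1 - 5*(-1346 - 1*453)/21) - 4031266) = 1/((-1 - 5*(-1346 - 453)/21) - 4031266) = 1/((-1 - 5/21*(-1799)) - 4031266) = 1/((-1 + 1285/3) - 4031266) = 1/(1282/3 - 4031266) = 1/(-12092516/3) = -3/12092516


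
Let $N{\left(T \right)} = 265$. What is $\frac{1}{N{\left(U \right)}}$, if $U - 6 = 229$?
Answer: $\frac{1}{265} \approx 0.0037736$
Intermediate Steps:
$U = 235$ ($U = 6 + 229 = 235$)
$\frac{1}{N{\left(U \right)}} = \frac{1}{265}$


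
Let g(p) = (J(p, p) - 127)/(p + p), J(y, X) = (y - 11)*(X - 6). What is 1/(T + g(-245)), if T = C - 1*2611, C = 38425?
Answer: 490/17484731 ≈ 2.8024e-5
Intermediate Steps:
J(y, X) = (-11 + y)*(-6 + X)
T = 35814 (T = 38425 - 1*2611 = 38425 - 2611 = 35814)
g(p) = (-61 + p**2 - 17*p)/(2*p) (g(p) = ((66 - 11*p - 6*p + p*p) - 127)/(p + p) = ((66 - 11*p - 6*p + p**2) - 127)/((2*p)) = ((66 + p**2 - 17*p) - 127)*(1/(2*p)) = (-61 + p**2 - 17*p)*(1/(2*p)) = (-61 + p**2 - 17*p)/(2*p))
1/(T + g(-245)) = 1/(35814 + (1/2)*(-61 + (-245)**2 - 17*(-245))/(-245)) = 1/(35814 + (1/2)*(-1/245)*(-61 + 60025 + 4165)) = 1/(35814 + (1/2)*(-1/245)*64129) = 1/(35814 - 64129/490) = 1/(17484731/490) = 490/17484731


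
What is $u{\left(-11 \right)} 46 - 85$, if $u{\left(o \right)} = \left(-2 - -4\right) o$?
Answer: $-1097$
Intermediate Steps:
$u{\left(o \right)} = 2 o$ ($u{\left(o \right)} = \left(-2 + 4\right) o = 2 o$)
$u{\left(-11 \right)} 46 - 85 = 2 \left(-11\right) 46 - 85 = \left(-22\right) 46 - 85 = -1012 - 85 = -1097$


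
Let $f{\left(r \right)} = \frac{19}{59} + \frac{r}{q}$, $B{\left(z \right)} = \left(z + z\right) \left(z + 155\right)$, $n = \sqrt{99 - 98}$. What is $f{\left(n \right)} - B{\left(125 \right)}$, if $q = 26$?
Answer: $- \frac{107379447}{1534} \approx -70000.0$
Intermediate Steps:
$n = 1$ ($n = \sqrt{1} = 1$)
$B{\left(z \right)} = 2 z \left(155 + z\right)$
$f{\left(r \right)} = \frac{19}{59} + \frac{r}{26}$
$f{\left(n \right)} - B{\left(125 \right)} = \left(\frac{19}{59} + \frac{1}{26} \cdot 1\right) - 2 \cdot 125 \left(155 + 125\right) = \left(\frac{19}{59} + \frac{1}{26}\right) - 2 \cdot 125 \cdot 280 = \frac{553}{1534} - 70000 = - \frac{107379447}{1534}$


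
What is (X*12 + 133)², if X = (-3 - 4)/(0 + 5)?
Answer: 337561/25 ≈ 13502.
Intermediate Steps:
X = -7/5 ≈ -1.4000
(X*12 + 133)² = (-7/5*12 + 133)² = (-84/5 + 133)² = (581/5)² = 337561/25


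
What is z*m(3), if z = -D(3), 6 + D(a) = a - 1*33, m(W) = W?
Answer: 108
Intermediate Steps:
D(a) = -39 + a (D(a) = -6 + (a - 1*33) = -6 + (a - 33) = -6 + (-33 + a) = -39 + a)
z = 36 (z = -(-39 + 3) = -1*(-36) = 36)
z*m(3) = 36*3 = 108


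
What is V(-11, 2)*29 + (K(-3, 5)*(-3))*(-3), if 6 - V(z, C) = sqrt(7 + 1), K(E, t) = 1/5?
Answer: 879/5 - 58*sqrt(2) ≈ 93.776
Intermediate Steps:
K(E, t) = 1/5
V(z, C) = 6 - 2*sqrt(2) (V(z, C) = 6 - sqrt(7 + 1) = 6 - sqrt(8) = 6 - 2*sqrt(2))
V(-11, 2)*29 + (K(-3, 5)*(-3))*(-3) = (6 - 2*sqrt(2))*29 + ((1/5)*(-3))*(-3) = (174 - 58*sqrt(2)) - 3/5*(-3) = (174 - 58*sqrt(2)) + 9/5 = 879/5 - 58*sqrt(2)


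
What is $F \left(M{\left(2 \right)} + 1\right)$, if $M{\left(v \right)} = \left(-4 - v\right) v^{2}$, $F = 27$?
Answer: $-621$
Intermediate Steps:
$M{\left(v \right)} = v^{2} \left(-4 - v\right)$
$F \left(M{\left(2 \right)} + 1\right) = 27 \left(2^{2} \left(-4 - 2\right) + 1\right) = 27 \left(4 \left(-4 - 2\right) + 1\right) = 27 \left(4 \left(-6\right) + 1\right) = 27 \left(-24 + 1\right) = 27 \left(-23\right) = -621$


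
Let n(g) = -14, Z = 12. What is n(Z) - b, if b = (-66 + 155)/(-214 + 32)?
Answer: -2459/182 ≈ -13.511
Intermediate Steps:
b = -89/182 (b = 89/(-182) = 89*(-1/182) = -89/182 ≈ -0.48901)
n(Z) - b = -14 - 1*(-89/182) = -14 + 89/182 = -2459/182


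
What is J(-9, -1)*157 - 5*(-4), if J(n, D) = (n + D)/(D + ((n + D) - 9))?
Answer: 197/2 ≈ 98.500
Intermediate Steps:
J(n, D) = (D + n)/(-9 + n + 2*D) (J(n, D) = (D + n)/(D + ((D + n) - 9)) = (D + n)/(D + (-9 + D + n)) = (D + n)/(-9 + n + 2*D))
J(-9, -1)*157 - 5*(-4) = ((-1 - 9)/(-9 - 9 + 2*(-1)))*157 - 5*(-4) = (-10/(-9 - 9 - 2))*157 + 20 = (-10/(-20))*157 + 20 = -1/20*(-10)*157 + 20 = (½)*157 + 20 = 157/2 + 20 = 197/2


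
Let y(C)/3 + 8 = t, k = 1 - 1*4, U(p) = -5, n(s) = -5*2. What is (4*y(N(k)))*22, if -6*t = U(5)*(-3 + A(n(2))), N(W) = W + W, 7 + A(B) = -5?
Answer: -5412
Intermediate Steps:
n(s) = -10
A(B) = -12 (A(B) = -7 - 5 = -12)
k = -3 (k = 1 - 4 = -3)
N(W) = 2*W
t = -25/2 (t = -(-5)*(-3 - 12)/6 = -(-5)*(-15)/6 = -⅙*75 = -25/2 ≈ -12.500)
y(C) = -123/2 (y(C) = -24 + 3*(-25/2) = -24 - 75/2 = -123/2)
(4*y(N(k)))*22 = (4*(-123/2))*22 = -246*22 = -5412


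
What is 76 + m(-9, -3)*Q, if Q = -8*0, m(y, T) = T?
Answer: 76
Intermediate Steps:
Q = 0
76 + m(-9, -3)*Q = 76 - 3*0 = 76 + 0 = 76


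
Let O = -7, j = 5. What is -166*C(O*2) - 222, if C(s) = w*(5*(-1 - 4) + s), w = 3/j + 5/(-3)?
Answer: -35638/5 ≈ -7127.6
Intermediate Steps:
w = -16/15 (w = 3/5 + 5/(-3) = 3*(1/5) + 5*(-1/3) = 3/5 - 5/3 = -16/15 ≈ -1.0667)
C(s) = 80/3 - 16*s/15 (C(s) = -16*(5*(-1 - 4) + s)/15 = -16*(5*(-5) + s)/15 = -16*(-25 + s)/15 = 80/3 - 16*s/15)
-166*C(O*2) - 222 = -166*(80/3 - (-112)*2/15) - 222 = -166*(80/3 - 16/15*(-14)) - 222 = -166*(80/3 + 224/15) - 222 = -166*208/5 - 222 = -34528/5 - 222 = -35638/5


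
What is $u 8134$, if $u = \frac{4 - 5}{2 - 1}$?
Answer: $-8134$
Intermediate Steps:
$u = -1$ ($u = - 1^{-1} = \left(-1\right) 1 = -1$)
$u 8134 = \left(-1\right) 8134 = -8134$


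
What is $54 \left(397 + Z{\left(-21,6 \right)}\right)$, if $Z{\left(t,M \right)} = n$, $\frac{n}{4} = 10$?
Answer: $23598$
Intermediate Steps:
$n = 40$ ($n = 4 \cdot 10 = 40$)
$Z{\left(t,M \right)} = 40$
$54 \left(397 + Z{\left(-21,6 \right)}\right) = 54 \left(397 + 40\right) = 54 \cdot 437 = 23598$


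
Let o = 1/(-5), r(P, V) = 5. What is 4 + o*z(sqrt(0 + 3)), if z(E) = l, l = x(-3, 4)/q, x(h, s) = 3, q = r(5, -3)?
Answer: 97/25 ≈ 3.8800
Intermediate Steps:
q = 5
l = 3/5 ≈ 0.60000
z(E) = 3/5
o = -1/5 ≈ -0.20000
4 + o*z(sqrt(0 + 3)) = 4 - 1/5*3/5 = 4 - 3/25 = 97/25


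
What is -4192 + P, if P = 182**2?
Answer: 28932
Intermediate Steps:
P = 33124
-4192 + P = -4192 + 33124 = 28932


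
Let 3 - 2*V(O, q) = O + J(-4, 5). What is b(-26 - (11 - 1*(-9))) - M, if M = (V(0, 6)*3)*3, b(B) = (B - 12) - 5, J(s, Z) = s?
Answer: -189/2 ≈ -94.500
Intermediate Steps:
b(B) = -17 + B (b(B) = (-12 + B) - 5 = -17 + B)
V(O, q) = 7/2 - O/2 (V(O, q) = 3/2 - (O - 4)/2 = 3/2 - (-4 + O)/2 = 3/2 + (2 - O/2) = 7/2 - O/2)
M = 63/2 (M = ((7/2 - ½*0)*3)*3 = ((7/2 + 0)*3)*3 = ((7/2)*3)*3 = (21/2)*3 = 63/2 ≈ 31.500)
b(-26 - (11 - 1*(-9))) - M = (-17 + (-26 - (11 - 1*(-9)))) - 1*63/2 = (-17 + (-26 - (11 + 9))) - 63/2 = (-17 + (-26 - 1*20)) - 63/2 = (-17 + (-26 - 20)) - 63/2 = (-17 - 46) - 63/2 = -63 - 63/2 = -189/2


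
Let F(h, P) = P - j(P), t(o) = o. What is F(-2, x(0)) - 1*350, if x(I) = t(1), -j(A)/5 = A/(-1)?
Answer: -354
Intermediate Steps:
j(A) = 5*A (j(A) = -5*A/(-1) = -5*A*(-1) = -(-5)*A = 5*A)
x(I) = 1
F(h, P) = -4*P (F(h, P) = P - 5*P = -4*P)
F(-2, x(0)) - 1*350 = -4*1 - 1*350 = -4 - 350 = -354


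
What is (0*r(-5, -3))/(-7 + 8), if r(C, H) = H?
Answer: 0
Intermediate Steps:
(0*r(-5, -3))/(-7 + 8) = (0*(-3))/(-7 + 8) = 0/1 = 0*1 = 0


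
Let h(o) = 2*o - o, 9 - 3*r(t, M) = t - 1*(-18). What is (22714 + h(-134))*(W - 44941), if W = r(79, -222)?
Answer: -3046290380/3 ≈ -1.0154e+9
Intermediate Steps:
r(t, M) = -3 - t/3 (r(t, M) = 3 - (t - 1*(-18))/3 = 3 - (t + 18)/3 = 3 - (18 + t)/3 = 3 + (-6 - t/3) = -3 - t/3)
h(o) = o
W = -88/3 (W = -3 - ⅓*79 = -3 - 79/3 = -88/3 ≈ -29.333)
(22714 + h(-134))*(W - 44941) = (22714 - 134)*(-88/3 - 44941) = 22580*(-134911/3) = -3046290380/3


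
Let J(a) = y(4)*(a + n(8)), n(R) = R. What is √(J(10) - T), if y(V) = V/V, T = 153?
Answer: 3*I*√15 ≈ 11.619*I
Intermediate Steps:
y(V) = 1
J(a) = 8 + a (J(a) = 1*(a + 8) = 1*(8 + a) = 8 + a)
√(J(10) - T) = √((8 + 10) - 1*153) = √(18 - 153) = √(-135) = 3*I*√15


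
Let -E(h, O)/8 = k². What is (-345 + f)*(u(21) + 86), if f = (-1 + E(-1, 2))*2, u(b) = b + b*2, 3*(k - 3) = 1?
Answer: -703727/9 ≈ -78192.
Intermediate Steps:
k = 10/3 (k = 3 + (⅓)*1 = 3 + ⅓ = 10/3 ≈ 3.3333)
u(b) = 3*b (u(b) = b + 2*b = 3*b)
E(h, O) = -800/9 (E(h, O) = -8*(10/3)² = -8*100/9 = -800/9)
f = -1618/9 (f = (-1 - 800/9)*2 = -809/9*2 = -1618/9 ≈ -179.78)
(-345 + f)*(u(21) + 86) = (-345 - 1618/9)*(3*21 + 86) = -4723*(63 + 86)/9 = -4723/9*149 = -703727/9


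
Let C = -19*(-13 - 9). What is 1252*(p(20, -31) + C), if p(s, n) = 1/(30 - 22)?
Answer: 1046985/2 ≈ 5.2349e+5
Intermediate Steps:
C = 418 (C = -19*(-22) = 418)
p(s, n) = ⅛ (p(s, n) = 1/8 = ⅛)
1252*(p(20, -31) + C) = 1252*(⅛ + 418) = 1252*(3345/8) = 1046985/2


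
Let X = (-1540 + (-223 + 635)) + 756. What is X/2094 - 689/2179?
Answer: -375559/760471 ≈ -0.49385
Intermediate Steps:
X = -372 (X = (-1540 + 412) + 756 = -1128 + 756 = -372)
X/2094 - 689/2179 = -372/2094 - 689/2179 = -372*1/2094 - 689*1/2179 = -62/349 - 689/2179 = -375559/760471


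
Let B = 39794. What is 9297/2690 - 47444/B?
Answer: 121170229/53522930 ≈ 2.2639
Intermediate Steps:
9297/2690 - 47444/B = 9297/2690 - 47444/39794 = 9297*(1/2690) - 47444*1/39794 = 9297/2690 - 23722/19897 = 121170229/53522930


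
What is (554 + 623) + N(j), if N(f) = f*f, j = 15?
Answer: 1402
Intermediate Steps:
N(f) = f²
(554 + 623) + N(j) = (554 + 623) + 15² = 1177 + 225 = 1402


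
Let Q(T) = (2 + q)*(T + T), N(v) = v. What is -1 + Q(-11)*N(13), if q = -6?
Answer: 1143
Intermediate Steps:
Q(T) = -8*T (Q(T) = (2 - 6)*(T + T) = -8*T)
-1 + Q(-11)*N(13) = -1 - 8*(-11)*13 = -1 + 88*13 = -1 + 1144 = 1143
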